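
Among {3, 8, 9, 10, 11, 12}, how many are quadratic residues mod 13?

4

(3/13) = +1 → QR.
(8/13) = -1 → non-residue.
(9/13) = +1 → QR.
(10/13) = +1 → QR.
(11/13) = -1 → non-residue.
(12/13) = +1 → QR.
Total quadratic residues among the 6: 4.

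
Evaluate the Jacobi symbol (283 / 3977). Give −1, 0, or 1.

Reciprocity: 283 ≡ 3 and 3977 ≡ 1 (mod 4), so (283/3977) = +(3977/283).
Reduce top mod 283: now compute (15/283).
Reciprocity: 15 ≡ 3 and 283 ≡ 3 (mod 4), so (15/283) = −(283/15).
Reduce top mod 15: now compute (13/15).
Reciprocity: 13 ≡ 1 and 15 ≡ 3 (mod 4), so (13/15) = +(15/13).
Reduce top mod 13: now compute (2/13).
Pull out 2: since 13 ≡ 5 (mod 8), (2/13) = -1.
Reached (1/13) = 1. Collecting the sign flips along the way, the symbol is +1.

1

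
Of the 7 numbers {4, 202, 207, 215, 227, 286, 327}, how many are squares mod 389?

3

(4/389) = +1 → QR.
(202/389) = +1 → QR.
(207/389) = -1 → non-residue.
(215/389) = -1 → non-residue.
(227/389) = -1 → non-residue.
(286/389) = -1 → non-residue.
(327/389) = +1 → QR.
Total quadratic residues among the 7: 3.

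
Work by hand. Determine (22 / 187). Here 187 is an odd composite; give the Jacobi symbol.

Pull out 2: since 187 ≡ 3 (mod 8), (2/187) = -1.
Reciprocity: 11 ≡ 3 and 187 ≡ 3 (mod 4), so (11/187) = −(187/11).
Reduce top mod 11: now compute (0/11).
Top reduces to 0: gcd > 1, so the symbol is 0.

0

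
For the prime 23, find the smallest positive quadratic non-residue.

(2/23) = +1, so 2 is a residue.
(3/23) = +1, so 3 is a residue.
(4/23) = +1, so 4 is a residue.
(5/23) = −1, so 5 is the smallest positive non-residue mod 23.

5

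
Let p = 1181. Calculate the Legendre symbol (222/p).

1

Pull out 2: since 1181 ≡ 5 (mod 8), (2/1181) = -1.
Reciprocity: 111 ≡ 3 and 1181 ≡ 1 (mod 4), so (111/1181) = +(1181/111).
Reduce top mod 111: now compute (71/111).
Reciprocity: 71 ≡ 3 and 111 ≡ 3 (mod 4), so (71/111) = −(111/71).
Reduce top mod 71: now compute (40/71).
Pull out 2^3: since 71 ≡ 7 (mod 8), (2/71) = +1, so (2/71)^3 = +1.
Reciprocity: 5 ≡ 1 and 71 ≡ 3 (mod 4), so (5/71) = +(71/5).
Reduce top mod 5: now compute (1/5).
Reached (1/5) = 1. Collecting the sign flips along the way, the symbol is +1.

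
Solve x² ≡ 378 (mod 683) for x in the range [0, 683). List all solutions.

Since 683 ≡ 3 (mod 4), a square root of 378 is 378^((683+1)/4) = 378^171 mod 683.
Repeated squaring: 378^2≡137, 378^4≡328, 378^8≡353, 378^16≡303, 378^32≡287, 378^64≡409, 378^128≡629 (mod 683).
378^171 = 378^(128+32+8+2+1) ≡ 389 (mod 683).
Check: 389² = 151321 ≡ 378 (mod 683). The two roots are 294 and 389.

294, 389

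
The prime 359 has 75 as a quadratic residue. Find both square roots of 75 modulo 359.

97, 262

Since 359 ≡ 3 (mod 4), a square root of 75 is 75^((359+1)/4) = 75^90 mod 359.
Repeated squaring: 75^2≡240, 75^4≡160, 75^8≡111, 75^16≡115, 75^32≡301, 75^64≡133 (mod 359).
75^90 = 75^(64+16+8+2) ≡ 262 (mod 359).
Check: 262² = 68644 ≡ 75 (mod 359). The two roots are 97 and 262.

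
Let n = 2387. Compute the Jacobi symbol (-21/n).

First reduce: -21 ≡ 2366 (mod 2387).
Pull out 2: since 2387 ≡ 3 (mod 8), (2/2387) = -1.
Reciprocity: 1183 ≡ 3 and 2387 ≡ 3 (mod 4), so (1183/2387) = −(2387/1183).
Reduce top mod 1183: now compute (21/1183).
Reciprocity: 21 ≡ 1 and 1183 ≡ 3 (mod 4), so (21/1183) = +(1183/21).
Reduce top mod 21: now compute (7/21).
Reciprocity: 7 ≡ 3 and 21 ≡ 1 (mod 4), so (7/21) = +(21/7).
Reduce top mod 7: now compute (0/7).
Top reduces to 0: gcd > 1, so the symbol is 0.

0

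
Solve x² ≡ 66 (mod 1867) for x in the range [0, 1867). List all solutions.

779, 1088

Since 1867 ≡ 3 (mod 4), a square root of 66 is 66^((1867+1)/4) = 66^467 mod 1867.
Repeated squaring: 66^2≡622, 66^4≡415, 66^8≡461, 66^16≡1550, 66^32≡1538, 66^64≡1822, 66^128≡158, 66^256≡693 (mod 1867).
66^467 = 66^(256+128+64+16+2+1) ≡ 779 (mod 1867).
Check: 779² = 606841 ≡ 66 (mod 1867). The two roots are 779 and 1088.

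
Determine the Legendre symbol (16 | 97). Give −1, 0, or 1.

Euler's criterion: (16/97) ≡ 16^48 (mod 97).
16^2 ≡ 62 (mod 97)
16^4 ≡ 61 (mod 97)
16^8 ≡ 35 (mod 97)
16^16 ≡ 61 (mod 97)
16^32 ≡ 35 (mod 97)
16^48 = 16^(32+16) ≡ 1 (mod 97).
Result is 1, so (16/97) = 1.

1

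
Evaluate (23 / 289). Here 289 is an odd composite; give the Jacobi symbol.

Reciprocity: 23 ≡ 3 and 289 ≡ 1 (mod 4), so (23/289) = +(289/23).
Reduce top mod 23: now compute (13/23).
Reciprocity: 13 ≡ 1 and 23 ≡ 3 (mod 4), so (13/23) = +(23/13).
Reduce top mod 13: now compute (10/13).
Pull out 2: since 13 ≡ 5 (mod 8), (2/13) = -1.
Reciprocity: 5 ≡ 1 and 13 ≡ 1 (mod 4), so (5/13) = +(13/5).
Reduce top mod 5: now compute (3/5).
Reciprocity: 3 ≡ 3 and 5 ≡ 1 (mod 4), so (3/5) = +(5/3).
Reduce top mod 3: now compute (2/3).
Pull out 2: since 3 ≡ 3 (mod 8), (2/3) = -1.
Reached (1/3) = 1. Collecting the sign flips along the way, the symbol is +1.

1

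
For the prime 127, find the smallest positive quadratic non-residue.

(2/127) = +1, so 2 is a residue.
(3/127) = −1, so 3 is the smallest positive non-residue mod 127.

3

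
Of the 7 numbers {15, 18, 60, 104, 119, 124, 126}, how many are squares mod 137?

(15/137) = +1 → QR.
(18/137) = +1 → QR.
(60/137) = +1 → QR.
(104/137) = -1 → non-residue.
(119/137) = +1 → QR.
(124/137) = -1 → non-residue.
(126/137) = +1 → QR.
Total quadratic residues among the 7: 5.

5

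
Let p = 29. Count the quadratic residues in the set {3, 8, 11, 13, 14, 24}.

2

(3/29) = -1 → non-residue.
(8/29) = -1 → non-residue.
(11/29) = -1 → non-residue.
(13/29) = +1 → QR.
(14/29) = -1 → non-residue.
(24/29) = +1 → QR.
Total quadratic residues among the 6: 2.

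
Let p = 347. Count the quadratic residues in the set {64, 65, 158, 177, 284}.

(64/347) = +1 → QR.
(65/347) = -1 → non-residue.
(158/347) = +1 → QR.
(177/347) = +1 → QR.
(284/347) = +1 → QR.
Total quadratic residues among the 5: 4.

4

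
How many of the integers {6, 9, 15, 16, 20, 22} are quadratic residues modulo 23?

3

(6/23) = +1 → QR.
(9/23) = +1 → QR.
(15/23) = -1 → non-residue.
(16/23) = +1 → QR.
(20/23) = -1 → non-residue.
(22/23) = -1 → non-residue.
Total quadratic residues among the 6: 3.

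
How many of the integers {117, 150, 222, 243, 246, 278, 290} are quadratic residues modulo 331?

2

(117/331) = -1 → non-residue.
(150/331) = +1 → QR.
(222/331) = -1 → non-residue.
(243/331) = -1 → non-residue.
(246/331) = -1 → non-residue.
(278/331) = -1 → non-residue.
(290/331) = +1 → QR.
Total quadratic residues among the 7: 2.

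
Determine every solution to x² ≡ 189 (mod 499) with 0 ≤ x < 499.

119, 380

Since 499 ≡ 3 (mod 4), a square root of 189 is 189^((499+1)/4) = 189^125 mod 499.
Repeated squaring: 189^2≡292, 189^4≡434, 189^8≡233, 189^16≡397, 189^32≡424, 189^64≡136 (mod 499).
189^125 = 189^(64+32+16+8+4+1) ≡ 119 (mod 499).
Check: 119² = 14161 ≡ 189 (mod 499). The two roots are 119 and 380.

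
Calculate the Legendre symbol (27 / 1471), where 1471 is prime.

Reciprocity: 27 ≡ 3 and 1471 ≡ 3 (mod 4), so (27/1471) = −(1471/27).
Reduce top mod 27: now compute (13/27).
Reciprocity: 13 ≡ 1 and 27 ≡ 3 (mod 4), so (13/27) = +(27/13).
Reduce top mod 13: now compute (1/13).
Reached (1/13) = 1. Collecting the sign flips along the way, the symbol is -1.

-1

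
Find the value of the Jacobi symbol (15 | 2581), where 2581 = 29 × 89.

1

Reciprocity: 15 ≡ 3 and 2581 ≡ 1 (mod 4), so (15/2581) = +(2581/15).
Reduce top mod 15: now compute (1/15).
Reached (1/15) = 1. Collecting the sign flips along the way, the symbol is +1.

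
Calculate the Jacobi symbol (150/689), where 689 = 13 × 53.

Pull out 2: since 689 ≡ 1 (mod 8), (2/689) = +1.
Reciprocity: 75 ≡ 3 and 689 ≡ 1 (mod 4), so (75/689) = +(689/75).
Reduce top mod 75: now compute (14/75).
Pull out 2: since 75 ≡ 3 (mod 8), (2/75) = -1.
Reciprocity: 7 ≡ 3 and 75 ≡ 3 (mod 4), so (7/75) = −(75/7).
Reduce top mod 7: now compute (5/7).
Reciprocity: 5 ≡ 1 and 7 ≡ 3 (mod 4), so (5/7) = +(7/5).
Reduce top mod 5: now compute (2/5).
Pull out 2: since 5 ≡ 5 (mod 8), (2/5) = -1.
Reached (1/5) = 1. Collecting the sign flips along the way, the symbol is -1.

-1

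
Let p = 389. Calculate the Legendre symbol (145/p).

-1

Reciprocity: 145 ≡ 1 and 389 ≡ 1 (mod 4), so (145/389) = +(389/145).
Reduce top mod 145: now compute (99/145).
Reciprocity: 99 ≡ 3 and 145 ≡ 1 (mod 4), so (99/145) = +(145/99).
Reduce top mod 99: now compute (46/99).
Pull out 2: since 99 ≡ 3 (mod 8), (2/99) = -1.
Reciprocity: 23 ≡ 3 and 99 ≡ 3 (mod 4), so (23/99) = −(99/23).
Reduce top mod 23: now compute (7/23).
Reciprocity: 7 ≡ 3 and 23 ≡ 3 (mod 4), so (7/23) = −(23/7).
Reduce top mod 7: now compute (2/7).
Pull out 2: since 7 ≡ 7 (mod 8), (2/7) = +1.
Reached (1/7) = 1. Collecting the sign flips along the way, the symbol is -1.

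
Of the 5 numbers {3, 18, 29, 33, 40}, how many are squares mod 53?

2

(3/53) = -1 → non-residue.
(18/53) = -1 → non-residue.
(29/53) = +1 → QR.
(33/53) = -1 → non-residue.
(40/53) = +1 → QR.
Total quadratic residues among the 5: 2.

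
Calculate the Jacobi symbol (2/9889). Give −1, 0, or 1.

1

Pull out 2: since 9889 ≡ 1 (mod 8), (2/9889) = +1.
Reached (1/9889) = 1. Collecting the sign flips along the way, the symbol is +1.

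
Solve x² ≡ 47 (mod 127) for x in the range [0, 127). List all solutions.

Since 127 ≡ 3 (mod 4), a square root of 47 is 47^((127+1)/4) = 47^32 mod 127.
Repeated squaring: 47^2≡50, 47^4≡87, 47^8≡76, 47^16≡61, 47^32≡38 (mod 127).
47^32 = 47^(32) ≡ 38 (mod 127).
Check: 38² = 1444 ≡ 47 (mod 127). The two roots are 38 and 89.

38, 89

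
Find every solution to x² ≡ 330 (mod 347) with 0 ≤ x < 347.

32, 315

Since 347 ≡ 3 (mod 4), a square root of 330 is 330^((347+1)/4) = 330^87 mod 347.
Repeated squaring: 330^2≡289, 330^4≡241, 330^8≡132, 330^16≡74, 330^32≡271, 330^64≡224 (mod 347).
330^87 = 330^(64+16+4+2+1) ≡ 315 (mod 347).
Check: 315² = 99225 ≡ 330 (mod 347). The two roots are 32 and 315.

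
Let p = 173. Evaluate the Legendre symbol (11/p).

Reciprocity: 11 ≡ 3 and 173 ≡ 1 (mod 4), so (11/173) = +(173/11).
Reduce top mod 11: now compute (8/11).
Pull out 2^3: since 11 ≡ 3 (mod 8), (2/11) = -1, so (2/11)^3 = -1.
Reached (1/11) = 1. Collecting the sign flips along the way, the symbol is -1.

-1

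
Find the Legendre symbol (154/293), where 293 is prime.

Pull out 2: since 293 ≡ 5 (mod 8), (2/293) = -1.
Reciprocity: 77 ≡ 1 and 293 ≡ 1 (mod 4), so (77/293) = +(293/77).
Reduce top mod 77: now compute (62/77).
Pull out 2: since 77 ≡ 5 (mod 8), (2/77) = -1.
Reciprocity: 31 ≡ 3 and 77 ≡ 1 (mod 4), so (31/77) = +(77/31).
Reduce top mod 31: now compute (15/31).
Reciprocity: 15 ≡ 3 and 31 ≡ 3 (mod 4), so (15/31) = −(31/15).
Reduce top mod 15: now compute (1/15).
Reached (1/15) = 1. Collecting the sign flips along the way, the symbol is -1.

-1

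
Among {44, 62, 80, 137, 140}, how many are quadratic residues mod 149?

2

(44/149) = -1 → non-residue.
(62/149) = -1 → non-residue.
(80/149) = +1 → QR.
(137/149) = -1 → non-residue.
(140/149) = +1 → QR.
Total quadratic residues among the 5: 2.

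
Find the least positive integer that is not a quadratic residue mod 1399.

(2/1399) = +1, so 2 is a residue.
(3/1399) = −1, so 3 is the smallest positive non-residue mod 1399.

3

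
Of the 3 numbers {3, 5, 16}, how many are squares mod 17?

1

(3/17) = -1 → non-residue.
(5/17) = -1 → non-residue.
(16/17) = +1 → QR.
Total quadratic residues among the 3: 1.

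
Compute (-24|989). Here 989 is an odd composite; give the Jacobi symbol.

1

First reduce: -24 ≡ 965 (mod 989).
Reciprocity: 965 ≡ 1 and 989 ≡ 1 (mod 4), so (965/989) = +(989/965).
Reduce top mod 965: now compute (24/965).
Pull out 2^3: since 965 ≡ 5 (mod 8), (2/965) = -1, so (2/965)^3 = -1.
Reciprocity: 3 ≡ 3 and 965 ≡ 1 (mod 4), so (3/965) = +(965/3).
Reduce top mod 3: now compute (2/3).
Pull out 2: since 3 ≡ 3 (mod 8), (2/3) = -1.
Reached (1/3) = 1. Collecting the sign flips along the way, the symbol is +1.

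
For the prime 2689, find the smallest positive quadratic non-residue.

(2/2689) = +1, so 2 is a residue.
(3/2689) = +1, so 3 is a residue.
(4/2689) = +1, so 4 is a residue.
(5/2689) = +1, so 5 is a residue.
(6/2689) = +1, so 6 is a residue.
(7/2689) = +1, so 7 is a residue.
(8/2689) = +1, so 8 is a residue.
(9/2689) = +1, so 9 is a residue.
(10/2689) = +1, so 10 is a residue.
(11/2689) = +1, so 11 is a residue.
(12/2689) = +1, so 12 is a residue.
(13/2689) = −1, so 13 is the smallest positive non-residue mod 2689.

13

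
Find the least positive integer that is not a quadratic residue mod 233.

(2/233) = +1, so 2 is a residue.
(3/233) = −1, so 3 is the smallest positive non-residue mod 233.

3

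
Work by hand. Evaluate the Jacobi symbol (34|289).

0

Pull out 2: since 289 ≡ 1 (mod 8), (2/289) = +1.
Reciprocity: 17 ≡ 1 and 289 ≡ 1 (mod 4), so (17/289) = +(289/17).
Reduce top mod 17: now compute (0/17).
Top reduces to 0: gcd > 1, so the symbol is 0.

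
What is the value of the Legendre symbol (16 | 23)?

Pull out 2^4: since 23 ≡ 7 (mod 8), (2/23) = +1, so (2/23)^4 = +1.
Reached (1/23) = 1. Collecting the sign flips along the way, the symbol is +1.

1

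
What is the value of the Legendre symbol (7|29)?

Euler's criterion: (7/29) ≡ 7^14 (mod 29).
7^2 ≡ 20 (mod 29)
7^4 ≡ 23 (mod 29)
7^8 ≡ 7 (mod 29)
7^14 = 7^(8+4+2) ≡ 1 (mod 29).
Result is 1, so (7/29) = 1.

1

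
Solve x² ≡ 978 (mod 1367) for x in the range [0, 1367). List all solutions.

396, 971

Since 1367 ≡ 3 (mod 4), a square root of 978 is 978^((1367+1)/4) = 978^342 mod 1367.
Repeated squaring: 978^2≡951, 978^4≡814, 978^8≡968, 978^16≡629, 978^32≡578, 978^64≡536, 978^128≡226, 978^256≡497 (mod 1367).
978^342 = 978^(256+64+16+4+2) ≡ 971 (mod 1367).
Check: 971² = 942841 ≡ 978 (mod 1367). The two roots are 396 and 971.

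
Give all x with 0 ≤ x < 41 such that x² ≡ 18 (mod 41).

41 ≡ 1 (mod 4), so we find a root by search.
Trying successive values, 10² = 100 ≡ 18 (mod 41). The other root is 41 − 10 = 31.

10, 31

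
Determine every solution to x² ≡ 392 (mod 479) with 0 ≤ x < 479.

223, 256

Since 479 ≡ 3 (mod 4), a square root of 392 is 392^((479+1)/4) = 392^120 mod 479.
Repeated squaring: 392^2≡384, 392^4≡403, 392^8≡28, 392^16≡305, 392^32≡99, 392^64≡221 (mod 479).
392^120 = 392^(64+32+16+8) ≡ 256 (mod 479).
Check: 256² = 65536 ≡ 392 (mod 479). The two roots are 223 and 256.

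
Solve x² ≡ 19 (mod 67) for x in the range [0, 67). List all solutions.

32, 35

Since 67 ≡ 3 (mod 4), a square root of 19 is 19^((67+1)/4) = 19^17 mod 67.
Repeated squaring: 19^2≡26, 19^4≡6, 19^8≡36, 19^16≡23 (mod 67).
19^17 = 19^(16+1) ≡ 35 (mod 67).
Check: 35² = 1225 ≡ 19 (mod 67). The two roots are 32 and 35.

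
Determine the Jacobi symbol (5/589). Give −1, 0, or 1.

Reciprocity: 5 ≡ 1 and 589 ≡ 1 (mod 4), so (5/589) = +(589/5).
Reduce top mod 5: now compute (4/5).
Pull out 2^2: since 5 ≡ 5 (mod 8), (2/5) = -1, so (2/5)^2 = +1.
Reached (1/5) = 1. Collecting the sign flips along the way, the symbol is +1.

1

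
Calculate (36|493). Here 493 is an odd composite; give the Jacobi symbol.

Pull out 2^2: since 493 ≡ 5 (mod 8), (2/493) = -1, so (2/493)^2 = +1.
Reciprocity: 9 ≡ 1 and 493 ≡ 1 (mod 4), so (9/493) = +(493/9).
Reduce top mod 9: now compute (7/9).
Reciprocity: 7 ≡ 3 and 9 ≡ 1 (mod 4), so (7/9) = +(9/7).
Reduce top mod 7: now compute (2/7).
Pull out 2: since 7 ≡ 7 (mod 8), (2/7) = +1.
Reached (1/7) = 1. Collecting the sign flips along the way, the symbol is +1.

1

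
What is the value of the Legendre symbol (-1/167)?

-1

Euler's criterion: (-1/167) ≡ 166^83 (mod 167).
166^2 ≡ 1 (mod 167)
166^4 ≡ 1 (mod 167)
166^8 ≡ 1 (mod 167)
166^16 ≡ 1 (mod 167)
166^32 ≡ 1 (mod 167)
166^64 ≡ 1 (mod 167)
166^83 = 166^(64+16+2+1) ≡ 166 (mod 167).
Result is 166 ≡ −1, so (-1/167) = −1.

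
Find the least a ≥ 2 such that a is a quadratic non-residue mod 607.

(2/607) = +1, so 2 is a residue.
(3/607) = −1, so 3 is the smallest positive non-residue mod 607.

3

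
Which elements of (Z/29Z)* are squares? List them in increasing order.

Square k = 1,…,14 (k and 29−k give the same square):
1²=1, 2²=4, 3²=9, 4²=16, 5²=25, 6²≡7, 7²≡20, 8²≡6, 9²≡23, 10²≡13, 11²≡5, 12²≡28, 13²≡24, 14²≡22 (mod 29).
So the quadratic residues mod 29 are {1, 4, 5, 6, 7, 9, 13, 16, 20, 22, 23, 24, 25, 28}.

1, 4, 5, 6, 7, 9, 13, 16, 20, 22, 23, 24, 25, 28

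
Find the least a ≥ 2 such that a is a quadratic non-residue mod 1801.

(2/1801) = +1, so 2 is a residue.
(3/1801) = +1, so 3 is a residue.
(4/1801) = +1, so 4 is a residue.
(5/1801) = +1, so 5 is a residue.
(6/1801) = +1, so 6 is a residue.
(7/1801) = +1, so 7 is a residue.
(8/1801) = +1, so 8 is a residue.
(9/1801) = +1, so 9 is a residue.
(10/1801) = +1, so 10 is a residue.
(11/1801) = −1, so 11 is the smallest positive non-residue mod 1801.

11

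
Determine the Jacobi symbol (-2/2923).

1

First reduce: -2 ≡ 2921 (mod 2923).
Reciprocity: 2921 ≡ 1 and 2923 ≡ 3 (mod 4), so (2921/2923) = +(2923/2921).
Reduce top mod 2921: now compute (2/2921).
Pull out 2: since 2921 ≡ 1 (mod 8), (2/2921) = +1.
Reached (1/2921) = 1. Collecting the sign flips along the way, the symbol is +1.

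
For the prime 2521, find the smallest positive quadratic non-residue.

(2/2521) = +1, so 2 is a residue.
(3/2521) = +1, so 3 is a residue.
(4/2521) = +1, so 4 is a residue.
(5/2521) = +1, so 5 is a residue.
(6/2521) = +1, so 6 is a residue.
(7/2521) = +1, so 7 is a residue.
(8/2521) = +1, so 8 is a residue.
(9/2521) = +1, so 9 is a residue.
(10/2521) = +1, so 10 is a residue.
(11/2521) = −1, so 11 is the smallest positive non-residue mod 2521.

11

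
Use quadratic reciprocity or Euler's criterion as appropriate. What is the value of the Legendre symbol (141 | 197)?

-1

Reciprocity: 141 ≡ 1 and 197 ≡ 1 (mod 4), so (141/197) = +(197/141).
Reduce top mod 141: now compute (56/141).
Pull out 2^3: since 141 ≡ 5 (mod 8), (2/141) = -1, so (2/141)^3 = -1.
Reciprocity: 7 ≡ 3 and 141 ≡ 1 (mod 4), so (7/141) = +(141/7).
Reduce top mod 7: now compute (1/7).
Reached (1/7) = 1. Collecting the sign flips along the way, the symbol is -1.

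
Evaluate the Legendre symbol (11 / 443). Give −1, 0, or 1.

Reciprocity: 11 ≡ 3 and 443 ≡ 3 (mod 4), so (11/443) = −(443/11).
Reduce top mod 11: now compute (3/11).
Reciprocity: 3 ≡ 3 and 11 ≡ 3 (mod 4), so (3/11) = −(11/3).
Reduce top mod 3: now compute (2/3).
Pull out 2: since 3 ≡ 3 (mod 8), (2/3) = -1.
Reached (1/3) = 1. Collecting the sign flips along the way, the symbol is -1.

-1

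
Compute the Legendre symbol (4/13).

Pull out 2^2: since 13 ≡ 5 (mod 8), (2/13) = -1, so (2/13)^2 = +1.
Reached (1/13) = 1. Collecting the sign flips along the way, the symbol is +1.

1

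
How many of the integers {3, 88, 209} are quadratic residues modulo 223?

0

(3/223) = -1 → non-residue.
(88/223) = -1 → non-residue.
(209/223) = -1 → non-residue.
Total quadratic residues among the 3: 0.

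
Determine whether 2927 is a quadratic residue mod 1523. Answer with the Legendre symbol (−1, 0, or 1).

-1

First reduce: 2927 ≡ 1404 (mod 1523).
Pull out 2^2: since 1523 ≡ 3 (mod 8), (2/1523) = -1, so (2/1523)^2 = +1.
Reciprocity: 351 ≡ 3 and 1523 ≡ 3 (mod 4), so (351/1523) = −(1523/351).
Reduce top mod 351: now compute (119/351).
Reciprocity: 119 ≡ 3 and 351 ≡ 3 (mod 4), so (119/351) = −(351/119).
Reduce top mod 119: now compute (113/119).
Reciprocity: 113 ≡ 1 and 119 ≡ 3 (mod 4), so (113/119) = +(119/113).
Reduce top mod 113: now compute (6/113).
Pull out 2: since 113 ≡ 1 (mod 8), (2/113) = +1.
Reciprocity: 3 ≡ 3 and 113 ≡ 1 (mod 4), so (3/113) = +(113/3).
Reduce top mod 3: now compute (2/3).
Pull out 2: since 3 ≡ 3 (mod 8), (2/3) = -1.
Reached (1/3) = 1. Collecting the sign flips along the way, the symbol is -1.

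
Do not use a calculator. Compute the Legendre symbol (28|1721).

Pull out 2^2: since 1721 ≡ 1 (mod 8), (2/1721) = +1, so (2/1721)^2 = +1.
Reciprocity: 7 ≡ 3 and 1721 ≡ 1 (mod 4), so (7/1721) = +(1721/7).
Reduce top mod 7: now compute (6/7).
Pull out 2: since 7 ≡ 7 (mod 8), (2/7) = +1.
Reciprocity: 3 ≡ 3 and 7 ≡ 3 (mod 4), so (3/7) = −(7/3).
Reduce top mod 3: now compute (1/3).
Reached (1/3) = 1. Collecting the sign flips along the way, the symbol is -1.

-1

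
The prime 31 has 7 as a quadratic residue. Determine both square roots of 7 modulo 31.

Since 31 ≡ 3 (mod 4), a square root of 7 is 7^((31+1)/4) = 7^8 mod 31.
Repeated squaring: 7^2≡18, 7^4≡14, 7^8≡10 (mod 31).
7^8 = 7^(8) ≡ 10 (mod 31).
Check: 10² = 100 ≡ 7 (mod 31). The two roots are 10 and 21.

10, 21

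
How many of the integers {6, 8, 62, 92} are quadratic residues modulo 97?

3

(6/97) = +1 → QR.
(8/97) = +1 → QR.
(62/97) = +1 → QR.
(92/97) = -1 → non-residue.
Total quadratic residues among the 4: 3.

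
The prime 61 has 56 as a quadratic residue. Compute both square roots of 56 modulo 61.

61 ≡ 1 (mod 4), so we find a root by search.
Trying successive values, 19² = 361 ≡ 56 (mod 61). The other root is 61 − 19 = 42.

19, 42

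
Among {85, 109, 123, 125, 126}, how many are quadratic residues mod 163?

2

(85/163) = +1 → QR.
(109/163) = -1 → non-residue.
(123/163) = -1 → non-residue.
(125/163) = -1 → non-residue.
(126/163) = +1 → QR.
Total quadratic residues among the 5: 2.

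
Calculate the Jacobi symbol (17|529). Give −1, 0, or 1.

1

Reciprocity: 17 ≡ 1 and 529 ≡ 1 (mod 4), so (17/529) = +(529/17).
Reduce top mod 17: now compute (2/17).
Pull out 2: since 17 ≡ 1 (mod 8), (2/17) = +1.
Reached (1/17) = 1. Collecting the sign flips along the way, the symbol is +1.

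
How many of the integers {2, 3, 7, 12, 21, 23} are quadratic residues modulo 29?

2

(2/29) = -1 → non-residue.
(3/29) = -1 → non-residue.
(7/29) = +1 → QR.
(12/29) = -1 → non-residue.
(21/29) = -1 → non-residue.
(23/29) = +1 → QR.
Total quadratic residues among the 6: 2.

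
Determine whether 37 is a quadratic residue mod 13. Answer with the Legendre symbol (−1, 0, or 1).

-1

First reduce: 37 ≡ 11 (mod 13).
Reciprocity: 11 ≡ 3 and 13 ≡ 1 (mod 4), so (11/13) = +(13/11).
Reduce top mod 11: now compute (2/11).
Pull out 2: since 11 ≡ 3 (mod 8), (2/11) = -1.
Reached (1/11) = 1. Collecting the sign flips along the way, the symbol is -1.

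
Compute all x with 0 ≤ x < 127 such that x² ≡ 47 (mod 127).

Since 127 ≡ 3 (mod 4), a square root of 47 is 47^((127+1)/4) = 47^32 mod 127.
Repeated squaring: 47^2≡50, 47^4≡87, 47^8≡76, 47^16≡61, 47^32≡38 (mod 127).
47^32 = 47^(32) ≡ 38 (mod 127).
Check: 38² = 1444 ≡ 47 (mod 127). The two roots are 38 and 89.

38, 89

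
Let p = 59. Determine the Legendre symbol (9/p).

Euler's criterion: (9/59) ≡ 9^29 (mod 59).
9^2 ≡ 22 (mod 59)
9^4 ≡ 12 (mod 59)
9^8 ≡ 26 (mod 59)
9^16 ≡ 27 (mod 59)
9^29 = 9^(16+8+4+1) ≡ 1 (mod 59).
Result is 1, so (9/59) = 1.

1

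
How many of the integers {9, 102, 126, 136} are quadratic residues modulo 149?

(9/149) = +1 → QR.
(102/149) = +1 → QR.
(126/149) = -1 → non-residue.
(136/149) = -1 → non-residue.
Total quadratic residues among the 4: 2.

2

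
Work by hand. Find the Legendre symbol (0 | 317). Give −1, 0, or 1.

Top reduces to 0: gcd > 1, so the symbol is 0.

0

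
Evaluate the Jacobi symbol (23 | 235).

1

Reciprocity: 23 ≡ 3 and 235 ≡ 3 (mod 4), so (23/235) = −(235/23).
Reduce top mod 23: now compute (5/23).
Reciprocity: 5 ≡ 1 and 23 ≡ 3 (mod 4), so (5/23) = +(23/5).
Reduce top mod 5: now compute (3/5).
Reciprocity: 3 ≡ 3 and 5 ≡ 1 (mod 4), so (3/5) = +(5/3).
Reduce top mod 3: now compute (2/3).
Pull out 2: since 3 ≡ 3 (mod 8), (2/3) = -1.
Reached (1/3) = 1. Collecting the sign flips along the way, the symbol is +1.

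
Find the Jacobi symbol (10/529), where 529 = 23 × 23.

1

Pull out 2: since 529 ≡ 1 (mod 8), (2/529) = +1.
Reciprocity: 5 ≡ 1 and 529 ≡ 1 (mod 4), so (5/529) = +(529/5).
Reduce top mod 5: now compute (4/5).
Pull out 2^2: since 5 ≡ 5 (mod 8), (2/5) = -1, so (2/5)^2 = +1.
Reached (1/5) = 1. Collecting the sign flips along the way, the symbol is +1.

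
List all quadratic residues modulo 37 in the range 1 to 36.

1 3 4 7 9 10 11 12 16 21 25 26 27 28 30 33 34 36

Square k = 1,…,18 (k and 37−k give the same square):
1²=1, 2²=4, 3²=9, 4²=16, 5²=25, 6²=36, 7²≡12, 8²≡27, 9²≡7, 10²≡26, 11²≡10, 12²≡33, 13²≡21, 14²≡11, 15²≡3, 16²≡34, 17²≡30, 18²≡28 (mod 37).
So the quadratic residues mod 37 are {1, 3, 4, 7, 9, 10, 11, 12, 16, 21, 25, 26, 27, 28, 30, 33, 34, 36}.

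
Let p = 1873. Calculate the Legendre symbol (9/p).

1

Reciprocity: 9 ≡ 1 and 1873 ≡ 1 (mod 4), so (9/1873) = +(1873/9).
Reduce top mod 9: now compute (1/9).
Reached (1/9) = 1. Collecting the sign flips along the way, the symbol is +1.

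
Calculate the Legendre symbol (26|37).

Euler's criterion: (26/37) ≡ 26^18 (mod 37).
26^2 ≡ 10 (mod 37)
26^4 ≡ 26 (mod 37)
26^8 ≡ 10 (mod 37)
26^16 ≡ 26 (mod 37)
26^18 = 26^(16+2) ≡ 1 (mod 37).
Result is 1, so (26/37) = 1.

1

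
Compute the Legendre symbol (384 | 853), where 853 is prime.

Pull out 2^7: since 853 ≡ 5 (mod 8), (2/853) = -1, so (2/853)^7 = -1.
Reciprocity: 3 ≡ 3 and 853 ≡ 1 (mod 4), so (3/853) = +(853/3).
Reduce top mod 3: now compute (1/3).
Reached (1/3) = 1. Collecting the sign flips along the way, the symbol is -1.

-1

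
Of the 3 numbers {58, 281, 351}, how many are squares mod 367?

1

(58/367) = -1 → non-residue.
(281/367) = +1 → QR.
(351/367) = -1 → non-residue.
Total quadratic residues among the 3: 1.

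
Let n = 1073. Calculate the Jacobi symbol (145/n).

0

Reciprocity: 145 ≡ 1 and 1073 ≡ 1 (mod 4), so (145/1073) = +(1073/145).
Reduce top mod 145: now compute (58/145).
Pull out 2: since 145 ≡ 1 (mod 8), (2/145) = +1.
Reciprocity: 29 ≡ 1 and 145 ≡ 1 (mod 4), so (29/145) = +(145/29).
Reduce top mod 29: now compute (0/29).
Top reduces to 0: gcd > 1, so the symbol is 0.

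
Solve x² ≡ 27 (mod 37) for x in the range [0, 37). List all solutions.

37 ≡ 1 (mod 4), so we find a root by search.
Trying successive values, 8² = 64 ≡ 27 (mod 37). The other root is 37 − 8 = 29.

8, 29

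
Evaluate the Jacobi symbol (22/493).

Pull out 2: since 493 ≡ 5 (mod 8), (2/493) = -1.
Reciprocity: 11 ≡ 3 and 493 ≡ 1 (mod 4), so (11/493) = +(493/11).
Reduce top mod 11: now compute (9/11).
Reciprocity: 9 ≡ 1 and 11 ≡ 3 (mod 4), so (9/11) = +(11/9).
Reduce top mod 9: now compute (2/9).
Pull out 2: since 9 ≡ 1 (mod 8), (2/9) = +1.
Reached (1/9) = 1. Collecting the sign flips along the way, the symbol is -1.

-1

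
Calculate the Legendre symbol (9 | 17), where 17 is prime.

Euler's criterion: (9/17) ≡ 9^8 (mod 17).
9^2 ≡ 13 (mod 17)
9^4 ≡ 16 (mod 17)
9^8 ≡ 1 (mod 17)
9^8 = 9^(8) ≡ 1 (mod 17).
Result is 1, so (9/17) = 1.

1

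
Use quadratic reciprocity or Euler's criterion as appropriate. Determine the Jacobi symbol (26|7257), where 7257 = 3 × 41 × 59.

Pull out 2: since 7257 ≡ 1 (mod 8), (2/7257) = +1.
Reciprocity: 13 ≡ 1 and 7257 ≡ 1 (mod 4), so (13/7257) = +(7257/13).
Reduce top mod 13: now compute (3/13).
Reciprocity: 3 ≡ 3 and 13 ≡ 1 (mod 4), so (3/13) = +(13/3).
Reduce top mod 3: now compute (1/3).
Reached (1/3) = 1. Collecting the sign flips along the way, the symbol is +1.

1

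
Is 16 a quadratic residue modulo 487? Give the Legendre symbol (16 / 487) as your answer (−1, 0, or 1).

1

Euler's criterion: (16/487) ≡ 16^243 (mod 487).
16^2 ≡ 256 (mod 487)
16^4 ≡ 278 (mod 487)
16^8 ≡ 338 (mod 487)
16^16 ≡ 286 (mod 487)
16^32 ≡ 467 (mod 487)
16^64 ≡ 400 (mod 487)
16^128 ≡ 264 (mod 487)
16^243 = 16^(128+64+32+16+2+1) ≡ 1 (mod 487).
Result is 1, so (16/487) = 1.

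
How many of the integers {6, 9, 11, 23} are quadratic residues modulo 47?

(6/47) = +1 → QR.
(9/47) = +1 → QR.
(11/47) = -1 → non-residue.
(23/47) = -1 → non-residue.
Total quadratic residues among the 4: 2.

2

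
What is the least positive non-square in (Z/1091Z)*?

(2/1091) = −1, so 2 is the smallest positive non-residue mod 1091.

2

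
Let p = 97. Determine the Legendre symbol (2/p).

Pull out 2: since 97 ≡ 1 (mod 8), (2/97) = +1.
Reached (1/97) = 1. Collecting the sign flips along the way, the symbol is +1.

1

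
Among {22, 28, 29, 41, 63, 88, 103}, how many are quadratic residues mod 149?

(22/149) = +1 → QR.
(28/149) = +1 → QR.
(29/149) = +1 → QR.
(41/149) = -1 → non-residue.
(63/149) = +1 → QR.
(88/149) = +1 → QR.
(103/149) = +1 → QR.
Total quadratic residues among the 7: 6.

6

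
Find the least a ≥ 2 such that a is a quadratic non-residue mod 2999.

17

(2/2999) = +1, so 2 is a residue.
(3/2999) = +1, so 3 is a residue.
(4/2999) = +1, so 4 is a residue.
(5/2999) = +1, so 5 is a residue.
(6/2999) = +1, so 6 is a residue.
(7/2999) = +1, so 7 is a residue.
(8/2999) = +1, so 8 is a residue.
(9/2999) = +1, so 9 is a residue.
(10/2999) = +1, so 10 is a residue.
(11/2999) = +1, so 11 is a residue.
(12/2999) = +1, so 12 is a residue.
(13/2999) = +1, so 13 is a residue.
(14/2999) = +1, so 14 is a residue.
(15/2999) = +1, so 15 is a residue.
(16/2999) = +1, so 16 is a residue.
(17/2999) = −1, so 17 is the smallest positive non-residue mod 2999.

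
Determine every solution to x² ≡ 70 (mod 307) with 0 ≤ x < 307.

101, 206

Since 307 ≡ 3 (mod 4), a square root of 70 is 70^((307+1)/4) = 70^77 mod 307.
Repeated squaring: 70^2≡295, 70^4≡144, 70^8≡167, 70^16≡259, 70^32≡155, 70^64≡79 (mod 307).
70^77 = 70^(64+8+4+1) ≡ 101 (mod 307).
Check: 101² = 10201 ≡ 70 (mod 307). The two roots are 101 and 206.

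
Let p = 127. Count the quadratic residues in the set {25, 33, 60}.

2

(25/127) = +1 → QR.
(33/127) = -1 → non-residue.
(60/127) = +1 → QR.
Total quadratic residues among the 3: 2.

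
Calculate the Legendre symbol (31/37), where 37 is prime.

Euler's criterion: (31/37) ≡ 31^18 (mod 37).
31^2 ≡ 36 (mod 37)
31^4 ≡ 1 (mod 37)
31^8 ≡ 1 (mod 37)
31^16 ≡ 1 (mod 37)
31^18 = 31^(16+2) ≡ 36 (mod 37).
Result is 36 ≡ −1, so (31/37) = −1.

-1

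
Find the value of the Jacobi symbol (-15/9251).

First reduce: -15 ≡ 9236 (mod 9251).
Pull out 2^2: since 9251 ≡ 3 (mod 8), (2/9251) = -1, so (2/9251)^2 = +1.
Reciprocity: 2309 ≡ 1 and 9251 ≡ 3 (mod 4), so (2309/9251) = +(9251/2309).
Reduce top mod 2309: now compute (15/2309).
Reciprocity: 15 ≡ 3 and 2309 ≡ 1 (mod 4), so (15/2309) = +(2309/15).
Reduce top mod 15: now compute (14/15).
Pull out 2: since 15 ≡ 7 (mod 8), (2/15) = +1.
Reciprocity: 7 ≡ 3 and 15 ≡ 3 (mod 4), so (7/15) = −(15/7).
Reduce top mod 7: now compute (1/7).
Reached (1/7) = 1. Collecting the sign flips along the way, the symbol is -1.

-1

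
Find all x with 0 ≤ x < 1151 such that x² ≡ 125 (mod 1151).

170, 981

Since 1151 ≡ 3 (mod 4), a square root of 125 is 125^((1151+1)/4) = 125^288 mod 1151.
Repeated squaring: 125^2≡662, 125^4≡864, 125^8≡648, 125^16≡940, 125^32≡783, 125^64≡757, 125^128≡1002, 125^256≡332 (mod 1151).
125^288 = 125^(256+32) ≡ 981 (mod 1151).
Check: 981² = 962361 ≡ 125 (mod 1151). The two roots are 170 and 981.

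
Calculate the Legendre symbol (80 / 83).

Pull out 2^4: since 83 ≡ 3 (mod 8), (2/83) = -1, so (2/83)^4 = +1.
Reciprocity: 5 ≡ 1 and 83 ≡ 3 (mod 4), so (5/83) = +(83/5).
Reduce top mod 5: now compute (3/5).
Reciprocity: 3 ≡ 3 and 5 ≡ 1 (mod 4), so (3/5) = +(5/3).
Reduce top mod 3: now compute (2/3).
Pull out 2: since 3 ≡ 3 (mod 8), (2/3) = -1.
Reached (1/3) = 1. Collecting the sign flips along the way, the symbol is -1.

-1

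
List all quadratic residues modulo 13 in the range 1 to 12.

Square k = 1,…,6 (k and 13−k give the same square):
1²=1, 2²=4, 3²=9, 4²≡3, 5²≡12, 6²≡10 (mod 13).
So the quadratic residues mod 13 are {1, 3, 4, 9, 10, 12}.

1 3 4 9 10 12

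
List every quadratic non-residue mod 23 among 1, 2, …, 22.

Square k = 1,…,11 (k and 23−k give the same square):
1²=1, 2²=4, 3²=9, 4²=16, 5²≡2, 6²≡13, 7²≡3, 8²≡18, 9²≡12, 10²≡8, 11²≡6 (mod 23).
The residues are {1, 2, 3, 4, 6, 8, 9, 12, 13, 16, 18}; the non-residues are the remaining 11 nonzero classes.

5 7 10 11 14 15 17 19 20 21 22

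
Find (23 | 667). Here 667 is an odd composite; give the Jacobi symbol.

Reciprocity: 23 ≡ 3 and 667 ≡ 3 (mod 4), so (23/667) = −(667/23).
Reduce top mod 23: now compute (0/23).
Top reduces to 0: gcd > 1, so the symbol is 0.

0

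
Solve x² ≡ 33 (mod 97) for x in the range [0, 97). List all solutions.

97 ≡ 1 (mod 4), so we find a root by search.
Trying successive values, 18² = 324 ≡ 33 (mod 97). The other root is 97 − 18 = 79.

18, 79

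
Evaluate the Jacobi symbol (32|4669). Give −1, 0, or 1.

-1

Pull out 2^5: since 4669 ≡ 5 (mod 8), (2/4669) = -1, so (2/4669)^5 = -1.
Reached (1/4669) = 1. Collecting the sign flips along the way, the symbol is -1.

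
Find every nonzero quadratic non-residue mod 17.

3, 5, 6, 7, 10, 11, 12, 14

Square k = 1,…,8 (k and 17−k give the same square):
1²=1, 2²=4, 3²=9, 4²=16, 5²≡8, 6²≡2, 7²≡15, 8²≡13 (mod 17).
The residues are {1, 2, 4, 8, 9, 13, 15, 16}; the non-residues are the remaining 8 nonzero classes.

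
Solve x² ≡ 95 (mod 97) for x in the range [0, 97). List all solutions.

97 ≡ 1 (mod 4), so we find a root by search.
Trying successive values, 17² = 289 ≡ 95 (mod 97). The other root is 97 − 17 = 80.

17, 80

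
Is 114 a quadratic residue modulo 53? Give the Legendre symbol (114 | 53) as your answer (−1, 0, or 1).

First reduce: 114 ≡ 8 (mod 53).
Pull out 2^3: since 53 ≡ 5 (mod 8), (2/53) = -1, so (2/53)^3 = -1.
Reached (1/53) = 1. Collecting the sign flips along the way, the symbol is -1.

-1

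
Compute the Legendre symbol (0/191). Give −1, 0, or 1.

0

Top reduces to 0: gcd > 1, so the symbol is 0.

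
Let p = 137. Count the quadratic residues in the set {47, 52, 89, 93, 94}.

1

(47/137) = -1 → non-residue.
(52/137) = -1 → non-residue.
(89/137) = -1 → non-residue.
(93/137) = +1 → QR.
(94/137) = -1 → non-residue.
Total quadratic residues among the 5: 1.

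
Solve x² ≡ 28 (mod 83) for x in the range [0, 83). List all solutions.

32, 51

Since 83 ≡ 3 (mod 4), a square root of 28 is 28^((83+1)/4) = 28^21 mod 83.
Repeated squaring: 28^2≡37, 28^4≡41, 28^8≡21, 28^16≡26 (mod 83).
28^21 = 28^(16+4+1) ≡ 51 (mod 83).
Check: 51² = 2601 ≡ 28 (mod 83). The two roots are 32 and 51.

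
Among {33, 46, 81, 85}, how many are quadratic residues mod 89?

(33/89) = -1 → non-residue.
(46/89) = -1 → non-residue.
(81/89) = +1 → QR.
(85/89) = +1 → QR.
Total quadratic residues among the 4: 2.

2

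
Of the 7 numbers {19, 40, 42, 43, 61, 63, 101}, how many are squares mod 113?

2

(19/113) = -1 → non-residue.
(40/113) = -1 → non-residue.
(42/113) = -1 → non-residue.
(43/113) = -1 → non-residue.
(61/113) = +1 → QR.
(63/113) = +1 → QR.
(101/113) = -1 → non-residue.
Total quadratic residues among the 7: 2.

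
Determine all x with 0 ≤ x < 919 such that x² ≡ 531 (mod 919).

226, 693

Since 919 ≡ 3 (mod 4), a square root of 531 is 531^((919+1)/4) = 531^230 mod 919.
Repeated squaring: 531^2≡747, 531^4≡176, 531^8≡649, 531^16≡299, 531^32≡258, 531^64≡396, 531^128≡586 (mod 919).
531^230 = 531^(128+64+32+4+2) ≡ 226 (mod 919).
Check: 226² = 51076 ≡ 531 (mod 919). The two roots are 226 and 693.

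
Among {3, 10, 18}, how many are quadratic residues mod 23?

2

(3/23) = +1 → QR.
(10/23) = -1 → non-residue.
(18/23) = +1 → QR.
Total quadratic residues among the 3: 2.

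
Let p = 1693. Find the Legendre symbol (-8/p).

First reduce: -8 ≡ 1685 (mod 1693).
Reciprocity: 1685 ≡ 1 and 1693 ≡ 1 (mod 4), so (1685/1693) = +(1693/1685).
Reduce top mod 1685: now compute (8/1685).
Pull out 2^3: since 1685 ≡ 5 (mod 8), (2/1685) = -1, so (2/1685)^3 = -1.
Reached (1/1685) = 1. Collecting the sign flips along the way, the symbol is -1.

-1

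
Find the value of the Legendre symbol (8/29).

-1

Pull out 2^3: since 29 ≡ 5 (mod 8), (2/29) = -1, so (2/29)^3 = -1.
Reached (1/29) = 1. Collecting the sign flips along the way, the symbol is -1.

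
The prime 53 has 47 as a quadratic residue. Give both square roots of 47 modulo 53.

53 ≡ 1 (mod 4), so we find a root by search.
Trying successive values, 10² = 100 ≡ 47 (mod 53). The other root is 53 − 10 = 43.

10, 43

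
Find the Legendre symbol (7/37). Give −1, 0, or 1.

1

Reciprocity: 7 ≡ 3 and 37 ≡ 1 (mod 4), so (7/37) = +(37/7).
Reduce top mod 7: now compute (2/7).
Pull out 2: since 7 ≡ 7 (mod 8), (2/7) = +1.
Reached (1/7) = 1. Collecting the sign flips along the way, the symbol is +1.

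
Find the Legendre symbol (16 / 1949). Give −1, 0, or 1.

1

Pull out 2^4: since 1949 ≡ 5 (mod 8), (2/1949) = -1, so (2/1949)^4 = +1.
Reached (1/1949) = 1. Collecting the sign flips along the way, the symbol is +1.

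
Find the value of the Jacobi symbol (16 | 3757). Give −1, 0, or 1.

1

Pull out 2^4: since 3757 ≡ 5 (mod 8), (2/3757) = -1, so (2/3757)^4 = +1.
Reached (1/3757) = 1. Collecting the sign flips along the way, the symbol is +1.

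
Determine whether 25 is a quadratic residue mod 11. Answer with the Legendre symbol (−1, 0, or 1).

First reduce: 25 ≡ 3 (mod 11).
Reciprocity: 3 ≡ 3 and 11 ≡ 3 (mod 4), so (3/11) = −(11/3).
Reduce top mod 3: now compute (2/3).
Pull out 2: since 3 ≡ 3 (mod 8), (2/3) = -1.
Reached (1/3) = 1. Collecting the sign flips along the way, the symbol is +1.

1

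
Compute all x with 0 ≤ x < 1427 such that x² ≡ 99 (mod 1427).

Since 1427 ≡ 3 (mod 4), a square root of 99 is 99^((1427+1)/4) = 99^357 mod 1427.
Repeated squaring: 99^2≡1239, 99^4≡1096, 99^8≡1109, 99^16≡1234, 99^32≡147, 99^64≡204, 99^128≡233, 99^256≡63 (mod 1427).
99^357 = 99^(256+64+32+4+1) ≡ 300 (mod 1427).
Check: 300² = 90000 ≡ 99 (mod 1427). The two roots are 300 and 1127.

300, 1127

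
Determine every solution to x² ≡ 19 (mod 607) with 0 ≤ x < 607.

176, 431

Since 607 ≡ 3 (mod 4), a square root of 19 is 19^((607+1)/4) = 19^152 mod 607.
Repeated squaring: 19^2≡361, 19^4≡423, 19^8≡471, 19^16≡286, 19^32≡458, 19^64≡349, 19^128≡401 (mod 607).
19^152 = 19^(128+16+8) ≡ 176 (mod 607).
Check: 176² = 30976 ≡ 19 (mod 607). The two roots are 176 and 431.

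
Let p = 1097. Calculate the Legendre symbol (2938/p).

First reduce: 2938 ≡ 744 (mod 1097).
Pull out 2^3: since 1097 ≡ 1 (mod 8), (2/1097) = +1, so (2/1097)^3 = +1.
Reciprocity: 93 ≡ 1 and 1097 ≡ 1 (mod 4), so (93/1097) = +(1097/93).
Reduce top mod 93: now compute (74/93).
Pull out 2: since 93 ≡ 5 (mod 8), (2/93) = -1.
Reciprocity: 37 ≡ 1 and 93 ≡ 1 (mod 4), so (37/93) = +(93/37).
Reduce top mod 37: now compute (19/37).
Reciprocity: 19 ≡ 3 and 37 ≡ 1 (mod 4), so (19/37) = +(37/19).
Reduce top mod 19: now compute (18/19).
Pull out 2: since 19 ≡ 3 (mod 8), (2/19) = -1.
Reciprocity: 9 ≡ 1 and 19 ≡ 3 (mod 4), so (9/19) = +(19/9).
Reduce top mod 9: now compute (1/9).
Reached (1/9) = 1. Collecting the sign flips along the way, the symbol is +1.

1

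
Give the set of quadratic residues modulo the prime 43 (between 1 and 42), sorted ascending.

Square k = 1,…,21 (k and 43−k give the same square):
1²=1, 2²=4, 3²=9, 4²=16, 5²=25, 6²=36, 7²≡6, 8²≡21, 9²≡38, 10²≡14, 11²≡35, 12²≡15, 13²≡40, 14²≡24, 15²≡10, 16²≡41, 17²≡31, 18²≡23, 19²≡17, 20²≡13, 21²≡11 (mod 43).
So the quadratic residues mod 43 are {1, 4, 6, 9, 10, 11, 13, 14, 15, 16, 17, 21, 23, 24, 25, 31, 35, 36, 38, 40, 41}.

1 4 6 9 10 11 13 14 15 16 17 21 23 24 25 31 35 36 38 40 41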